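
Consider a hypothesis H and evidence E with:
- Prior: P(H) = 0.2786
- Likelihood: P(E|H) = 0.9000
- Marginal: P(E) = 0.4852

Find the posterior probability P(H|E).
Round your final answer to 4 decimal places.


Using Bayes' theorem:

P(H|E) = P(E|H) × P(H) / P(E)
       = 0.9000 × 0.2786 / 0.4852
       = 0.25074000 / 0.4852
       = 0.5168

The evidence strengthens our belief in H.
Prior: 0.2786 → Posterior: 0.5168


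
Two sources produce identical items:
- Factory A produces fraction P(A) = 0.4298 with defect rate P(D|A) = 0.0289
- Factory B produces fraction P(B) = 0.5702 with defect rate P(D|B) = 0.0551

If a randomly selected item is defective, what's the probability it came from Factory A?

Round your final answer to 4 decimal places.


Let A = from Factory A, D = defective

Given:
- P(A) = 0.4298, P(B) = 0.5702
- P(D|A) = 0.0289, P(D|B) = 0.0551

Step 1: Find P(D)
P(D) = P(D|A)P(A) + P(D|B)P(B)
     = 0.0289 × 0.4298 + 0.0551 × 0.5702
     = 0.01242122 + 0.03141802
     = 0.04383924

Step 2: Apply Bayes' theorem
P(A|D) = P(D|A)P(A) / P(D)
       = 0.01242122 / 0.04383924
       = 0.2833


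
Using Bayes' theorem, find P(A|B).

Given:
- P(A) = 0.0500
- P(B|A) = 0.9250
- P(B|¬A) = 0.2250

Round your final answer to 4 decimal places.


Bayes' theorem: P(A|B) = P(B|A) × P(A) / P(B)

Step 1: Calculate P(B) using law of total probability
P(B) = P(B|A)P(A) + P(B|¬A)P(¬A)
     = 0.9250 × 0.0500 + 0.2250 × 0.9500
     = 0.04625000 + 0.21375000
     = 0.26000000

Step 2: Apply Bayes' theorem
P(A|B) = P(B|A) × P(A) / P(B)
       = 0.04625000 / 0.26000000
       = 0.1779


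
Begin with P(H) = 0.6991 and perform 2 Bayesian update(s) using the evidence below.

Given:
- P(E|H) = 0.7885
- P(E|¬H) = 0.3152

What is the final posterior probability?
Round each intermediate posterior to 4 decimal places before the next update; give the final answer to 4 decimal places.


Sequential Bayesian updating:

Initial prior: P(H) = 0.6991

Update 1:
  P(E) = 0.7885 × 0.6991 + 0.3152 × 0.3009 = 0.55124035 + 0.09484368 = 0.64608403
  P(H|E) = 0.55124035 / 0.64608403 = 0.8532

Update 2:
  P(E) = 0.7885 × 0.8532 + 0.3152 × 0.1468 = 0.67274820 + 0.04627136 = 0.71901956
  P(H|E) = 0.67274820 / 0.71901956 = 0.9356

Final posterior: 0.9356


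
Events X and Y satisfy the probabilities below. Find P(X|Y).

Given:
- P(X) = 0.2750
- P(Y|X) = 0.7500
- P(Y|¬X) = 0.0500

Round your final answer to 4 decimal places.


Bayes' theorem: P(X|Y) = P(Y|X) × P(X) / P(Y)

Step 1: Calculate P(Y) using law of total probability
P(Y) = P(Y|X)P(X) + P(Y|¬X)P(¬X)
     = 0.7500 × 0.2750 + 0.0500 × 0.7250
     = 0.20625000 + 0.03625000
     = 0.24250000

Step 2: Apply Bayes' theorem
P(X|Y) = P(Y|X) × P(X) / P(Y)
       = 0.20625000 / 0.24250000
       = 0.8505


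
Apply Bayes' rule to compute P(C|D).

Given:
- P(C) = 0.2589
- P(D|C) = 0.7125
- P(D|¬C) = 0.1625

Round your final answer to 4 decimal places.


Bayes' theorem: P(C|D) = P(D|C) × P(C) / P(D)

Step 1: Calculate P(D) using law of total probability
P(D) = P(D|C)P(C) + P(D|¬C)P(¬C)
     = 0.7125 × 0.2589 + 0.1625 × 0.7411
     = 0.18446625 + 0.12042875
     = 0.30489500

Step 2: Apply Bayes' theorem
P(C|D) = P(D|C) × P(C) / P(D)
       = 0.18446625 / 0.30489500
       = 0.6050


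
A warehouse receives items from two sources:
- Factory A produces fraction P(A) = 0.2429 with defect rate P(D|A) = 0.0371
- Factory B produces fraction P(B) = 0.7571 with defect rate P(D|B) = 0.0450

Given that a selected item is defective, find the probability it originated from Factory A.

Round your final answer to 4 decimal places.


Let A = from Factory A, D = defective

Given:
- P(A) = 0.2429, P(B) = 0.7571
- P(D|A) = 0.0371, P(D|B) = 0.0450

Step 1: Find P(D)
P(D) = P(D|A)P(A) + P(D|B)P(B)
     = 0.0371 × 0.2429 + 0.0450 × 0.7571
     = 0.00901159 + 0.03406950
     = 0.04308109

Step 2: Apply Bayes' theorem
P(A|D) = P(D|A)P(A) / P(D)
       = 0.00901159 / 0.04308109
       = 0.2092


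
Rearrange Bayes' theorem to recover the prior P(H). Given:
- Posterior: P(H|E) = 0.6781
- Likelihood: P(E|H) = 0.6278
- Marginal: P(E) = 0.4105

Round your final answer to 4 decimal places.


From Bayes' theorem: P(H|E) = P(E|H) × P(H) / P(E)

Rearranging for P(H):
P(H) = P(H|E) × P(E) / P(E|H)
     = 0.6781 × 0.4105 / 0.6278
     = 0.27836005 / 0.6278
     = 0.4434


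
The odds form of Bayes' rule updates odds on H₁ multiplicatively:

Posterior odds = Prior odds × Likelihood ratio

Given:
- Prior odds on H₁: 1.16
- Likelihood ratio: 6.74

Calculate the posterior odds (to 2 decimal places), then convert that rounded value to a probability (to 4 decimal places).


Step 1: Calculate posterior odds
Posterior odds = Prior odds × LR
               = 1.16 × 6.74
               = 7.82

Step 2: Convert to probability
P(H₁|E) = Posterior odds / (1 + Posterior odds)
       = 7.82 / (1 + 7.82)
       = 7.82 / 8.82
       = 0.8866

The evidence increased P(H₁) from 0.5370 to 0.8866.


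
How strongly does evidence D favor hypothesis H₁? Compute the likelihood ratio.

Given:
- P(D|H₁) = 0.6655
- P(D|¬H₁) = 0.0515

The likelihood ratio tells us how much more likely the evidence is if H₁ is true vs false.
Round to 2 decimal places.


Likelihood Ratio (LR) = P(D|H₁) / P(D|¬H₁)

LR = 0.6655 / 0.0515
   = 12.92

The evidence is 12.92 times more likely if H₁ is true than if H₁ is false.
LR > 1, so observing D raises the odds in favor of H₁.


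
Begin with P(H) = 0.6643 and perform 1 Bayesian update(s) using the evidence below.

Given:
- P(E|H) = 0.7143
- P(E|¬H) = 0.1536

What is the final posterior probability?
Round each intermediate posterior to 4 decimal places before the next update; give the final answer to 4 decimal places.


Sequential Bayesian updating:

Initial prior: P(H) = 0.6643

Update 1:
  P(E) = 0.7143 × 0.6643 + 0.1536 × 0.3357 = 0.47450949 + 0.05156352 = 0.52607301
  P(H|E) = 0.47450949 / 0.52607301 = 0.9020

Final posterior: 0.9020


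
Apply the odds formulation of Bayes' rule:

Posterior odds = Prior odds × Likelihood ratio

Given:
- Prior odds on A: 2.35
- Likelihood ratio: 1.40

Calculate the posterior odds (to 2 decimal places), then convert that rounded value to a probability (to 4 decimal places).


Step 1: Calculate posterior odds
Posterior odds = Prior odds × LR
               = 2.35 × 1.40
               = 3.29

Step 2: Convert to probability
P(A|E) = Posterior odds / (1 + Posterior odds)
       = 3.29 / (1 + 3.29)
       = 3.29 / 4.29
       = 0.7669

The evidence increased P(A) from 0.7015 to 0.7669.


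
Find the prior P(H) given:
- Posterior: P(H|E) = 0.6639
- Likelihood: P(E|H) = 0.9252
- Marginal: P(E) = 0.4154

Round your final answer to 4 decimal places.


From Bayes' theorem: P(H|E) = P(E|H) × P(H) / P(E)

Rearranging for P(H):
P(H) = P(H|E) × P(E) / P(E|H)
     = 0.6639 × 0.4154 / 0.9252
     = 0.27578406 / 0.9252
     = 0.2981


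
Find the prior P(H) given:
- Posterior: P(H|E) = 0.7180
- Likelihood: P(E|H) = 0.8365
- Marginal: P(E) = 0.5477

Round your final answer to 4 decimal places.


From Bayes' theorem: P(H|E) = P(E|H) × P(H) / P(E)

Rearranging for P(H):
P(H) = P(H|E) × P(E) / P(E|H)
     = 0.7180 × 0.5477 / 0.8365
     = 0.39324860 / 0.8365
     = 0.4701


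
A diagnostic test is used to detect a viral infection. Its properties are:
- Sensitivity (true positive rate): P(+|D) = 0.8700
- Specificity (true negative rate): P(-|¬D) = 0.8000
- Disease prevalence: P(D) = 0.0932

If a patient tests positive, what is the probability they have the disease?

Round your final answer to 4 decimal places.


Let D = has disease, + = positive test

Given:
- P(D) = 0.0932 (prevalence)
- P(+|D) = 0.8700 (sensitivity)
- P(-|¬D) = 0.8000 (specificity)
- P(+|¬D) = 0.2000 (false positive rate = 1 - specificity)

Step 1: Find P(+)
P(+) = P(+|D)P(D) + P(+|¬D)P(¬D)
     = 0.8700 × 0.0932 + 0.2000 × 0.9068
     = 0.08108400 + 0.18136000
     = 0.26244400

Step 2: Apply Bayes' theorem for P(D|+)
P(D|+) = P(+|D)P(D) / P(+)
       = 0.08108400 / 0.26244400
       = 0.3090


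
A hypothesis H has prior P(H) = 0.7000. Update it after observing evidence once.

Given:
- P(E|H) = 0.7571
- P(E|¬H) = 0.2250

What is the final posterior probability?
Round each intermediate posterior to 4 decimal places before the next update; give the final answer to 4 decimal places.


Sequential Bayesian updating:

Initial prior: P(H) = 0.7000

Update 1:
  P(E) = 0.7571 × 0.7000 + 0.2250 × 0.3000 = 0.52997000 + 0.06750000 = 0.59747000
  P(H|E) = 0.52997000 / 0.59747000 = 0.8870

Final posterior: 0.8870


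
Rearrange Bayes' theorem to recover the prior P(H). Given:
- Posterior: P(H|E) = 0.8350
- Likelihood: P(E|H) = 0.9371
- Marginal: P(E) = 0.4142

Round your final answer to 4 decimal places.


From Bayes' theorem: P(H|E) = P(E|H) × P(H) / P(E)

Rearranging for P(H):
P(H) = P(H|E) × P(E) / P(E|H)
     = 0.8350 × 0.4142 / 0.9371
     = 0.34585700 / 0.9371
     = 0.3691


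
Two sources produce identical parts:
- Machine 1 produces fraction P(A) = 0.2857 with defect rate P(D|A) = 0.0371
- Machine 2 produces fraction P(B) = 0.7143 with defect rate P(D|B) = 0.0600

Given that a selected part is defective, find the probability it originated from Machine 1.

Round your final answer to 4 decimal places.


Let A = from Machine 1, D = defective

Given:
- P(A) = 0.2857, P(B) = 0.7143
- P(D|A) = 0.0371, P(D|B) = 0.0600

Step 1: Find P(D)
P(D) = P(D|A)P(A) + P(D|B)P(B)
     = 0.0371 × 0.2857 + 0.0600 × 0.7143
     = 0.01059947 + 0.04285800
     = 0.05345747

Step 2: Apply Bayes' theorem
P(A|D) = P(D|A)P(A) / P(D)
       = 0.01059947 / 0.05345747
       = 0.1983


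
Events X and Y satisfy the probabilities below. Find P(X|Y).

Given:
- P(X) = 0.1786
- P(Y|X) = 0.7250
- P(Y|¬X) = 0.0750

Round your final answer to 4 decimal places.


Bayes' theorem: P(X|Y) = P(Y|X) × P(X) / P(Y)

Step 1: Calculate P(Y) using law of total probability
P(Y) = P(Y|X)P(X) + P(Y|¬X)P(¬X)
     = 0.7250 × 0.1786 + 0.0750 × 0.8214
     = 0.12948500 + 0.06160500
     = 0.19109000

Step 2: Apply Bayes' theorem
P(X|Y) = P(Y|X) × P(X) / P(Y)
       = 0.12948500 / 0.19109000
       = 0.6776


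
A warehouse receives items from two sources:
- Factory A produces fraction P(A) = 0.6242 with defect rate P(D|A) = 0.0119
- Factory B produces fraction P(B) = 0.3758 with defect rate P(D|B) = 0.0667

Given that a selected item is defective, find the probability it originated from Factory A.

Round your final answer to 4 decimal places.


Let A = from Factory A, D = defective

Given:
- P(A) = 0.6242, P(B) = 0.3758
- P(D|A) = 0.0119, P(D|B) = 0.0667

Step 1: Find P(D)
P(D) = P(D|A)P(A) + P(D|B)P(B)
     = 0.0119 × 0.6242 + 0.0667 × 0.3758
     = 0.00742798 + 0.02506586
     = 0.03249384

Step 2: Apply Bayes' theorem
P(A|D) = P(D|A)P(A) / P(D)
       = 0.00742798 / 0.03249384
       = 0.2286


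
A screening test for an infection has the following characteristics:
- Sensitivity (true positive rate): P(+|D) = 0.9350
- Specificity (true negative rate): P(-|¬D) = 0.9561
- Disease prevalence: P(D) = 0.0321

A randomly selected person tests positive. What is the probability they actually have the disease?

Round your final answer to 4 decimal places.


Let D = has disease, + = positive test

Given:
- P(D) = 0.0321 (prevalence)
- P(+|D) = 0.9350 (sensitivity)
- P(-|¬D) = 0.9561 (specificity)
- P(+|¬D) = 0.0439 (false positive rate = 1 - specificity)

Step 1: Find P(+)
P(+) = P(+|D)P(D) + P(+|¬D)P(¬D)
     = 0.9350 × 0.0321 + 0.0439 × 0.9679
     = 0.03001350 + 0.04249081
     = 0.07250431

Step 2: Apply Bayes' theorem for P(D|+)
P(D|+) = P(+|D)P(D) / P(+)
       = 0.03001350 / 0.07250431
       = 0.4140


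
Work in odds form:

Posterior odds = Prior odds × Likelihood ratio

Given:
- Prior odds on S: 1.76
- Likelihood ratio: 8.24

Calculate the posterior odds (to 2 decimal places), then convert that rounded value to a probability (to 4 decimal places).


Step 1: Calculate posterior odds
Posterior odds = Prior odds × LR
               = 1.76 × 8.24
               = 14.50

Step 2: Convert to probability
P(S|E) = Posterior odds / (1 + Posterior odds)
       = 14.50 / (1 + 14.50)
       = 14.50 / 15.50
       = 0.9355

The evidence increased P(S) from 0.6377 to 0.9355.


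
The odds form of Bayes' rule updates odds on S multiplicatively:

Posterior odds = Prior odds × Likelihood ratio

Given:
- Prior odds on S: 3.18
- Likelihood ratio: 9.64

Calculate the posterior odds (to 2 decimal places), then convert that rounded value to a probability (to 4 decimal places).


Step 1: Calculate posterior odds
Posterior odds = Prior odds × LR
               = 3.18 × 9.64
               = 30.66

Step 2: Convert to probability
P(S|E) = Posterior odds / (1 + Posterior odds)
       = 30.66 / (1 + 30.66)
       = 30.66 / 31.66
       = 0.9684

The evidence increased P(S) from 0.7608 to 0.9684.


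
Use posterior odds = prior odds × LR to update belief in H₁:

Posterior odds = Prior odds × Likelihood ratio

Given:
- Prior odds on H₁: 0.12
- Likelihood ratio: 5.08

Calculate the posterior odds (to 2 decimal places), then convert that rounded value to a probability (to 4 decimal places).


Step 1: Calculate posterior odds
Posterior odds = Prior odds × LR
               = 0.12 × 5.08
               = 0.61

Step 2: Convert to probability
P(H₁|E) = Posterior odds / (1 + Posterior odds)
       = 0.61 / (1 + 0.61)
       = 0.61 / 1.61
       = 0.3789

The evidence increased P(H₁) from 0.1071 to 0.3789.


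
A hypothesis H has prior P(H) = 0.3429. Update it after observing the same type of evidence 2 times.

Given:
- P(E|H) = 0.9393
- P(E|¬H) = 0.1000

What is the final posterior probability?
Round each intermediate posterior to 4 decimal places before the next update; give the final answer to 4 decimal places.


Sequential Bayesian updating:

Initial prior: P(H) = 0.3429

Update 1:
  P(E) = 0.9393 × 0.3429 + 0.1000 × 0.6571 = 0.32208597 + 0.06571000 = 0.38779597
  P(H|E) = 0.32208597 / 0.38779597 = 0.8306

Update 2:
  P(E) = 0.9393 × 0.8306 + 0.1000 × 0.1694 = 0.78018258 + 0.01694000 = 0.79712258
  P(H|E) = 0.78018258 / 0.79712258 = 0.9787

Final posterior: 0.9787


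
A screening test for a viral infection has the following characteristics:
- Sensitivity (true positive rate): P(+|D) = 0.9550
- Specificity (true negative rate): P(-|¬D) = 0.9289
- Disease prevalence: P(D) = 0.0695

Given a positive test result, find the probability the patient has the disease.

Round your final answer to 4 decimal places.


Let D = has disease, + = positive test

Given:
- P(D) = 0.0695 (prevalence)
- P(+|D) = 0.9550 (sensitivity)
- P(-|¬D) = 0.9289 (specificity)
- P(+|¬D) = 0.0711 (false positive rate = 1 - specificity)

Step 1: Find P(+)
P(+) = P(+|D)P(D) + P(+|¬D)P(¬D)
     = 0.9550 × 0.0695 + 0.0711 × 0.9305
     = 0.06637250 + 0.06615855
     = 0.13253105

Step 2: Apply Bayes' theorem for P(D|+)
P(D|+) = P(+|D)P(D) / P(+)
       = 0.06637250 / 0.13253105
       = 0.5008


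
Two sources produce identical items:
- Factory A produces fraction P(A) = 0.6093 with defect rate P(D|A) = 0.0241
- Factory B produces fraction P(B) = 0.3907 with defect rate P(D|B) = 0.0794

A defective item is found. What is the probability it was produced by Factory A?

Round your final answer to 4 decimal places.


Let A = from Factory A, D = defective

Given:
- P(A) = 0.6093, P(B) = 0.3907
- P(D|A) = 0.0241, P(D|B) = 0.0794

Step 1: Find P(D)
P(D) = P(D|A)P(A) + P(D|B)P(B)
     = 0.0241 × 0.6093 + 0.0794 × 0.3907
     = 0.01468413 + 0.03102158
     = 0.04570571

Step 2: Apply Bayes' theorem
P(A|D) = P(D|A)P(A) / P(D)
       = 0.01468413 / 0.04570571
       = 0.3213


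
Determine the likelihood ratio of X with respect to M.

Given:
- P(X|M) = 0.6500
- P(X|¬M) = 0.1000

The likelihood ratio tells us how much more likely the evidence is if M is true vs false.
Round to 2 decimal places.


Likelihood Ratio (LR) = P(X|M) / P(X|¬M)

LR = 0.6500 / 0.1000
   = 6.50

The evidence is 6.50 times more likely if M is true than if M is false.
Since LR > 1, the evidence supports M over ¬M.


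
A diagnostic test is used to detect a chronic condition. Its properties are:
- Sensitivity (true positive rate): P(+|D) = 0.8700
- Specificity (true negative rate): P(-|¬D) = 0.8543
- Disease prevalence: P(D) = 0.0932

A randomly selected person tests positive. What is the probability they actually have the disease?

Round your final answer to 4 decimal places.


Let D = has disease, + = positive test

Given:
- P(D) = 0.0932 (prevalence)
- P(+|D) = 0.8700 (sensitivity)
- P(-|¬D) = 0.8543 (specificity)
- P(+|¬D) = 0.1457 (false positive rate = 1 - specificity)

Step 1: Find P(+)
P(+) = P(+|D)P(D) + P(+|¬D)P(¬D)
     = 0.8700 × 0.0932 + 0.1457 × 0.9068
     = 0.08108400 + 0.13212076
     = 0.21320476

Step 2: Apply Bayes' theorem for P(D|+)
P(D|+) = P(+|D)P(D) / P(+)
       = 0.08108400 / 0.21320476
       = 0.3803


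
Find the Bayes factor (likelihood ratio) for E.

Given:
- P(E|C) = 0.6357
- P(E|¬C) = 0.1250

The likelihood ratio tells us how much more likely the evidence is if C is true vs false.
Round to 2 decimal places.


Likelihood Ratio (LR) = P(E|C) / P(E|¬C)

LR = 0.6357 / 0.1250
   = 5.09

The evidence is 5.09 times more likely if C is true than if C is false.
Because LR exceeds 1, E is evidence for C.


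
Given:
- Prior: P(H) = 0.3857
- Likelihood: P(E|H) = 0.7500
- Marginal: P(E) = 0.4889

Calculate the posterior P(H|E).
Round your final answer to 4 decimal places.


Using Bayes' theorem:

P(H|E) = P(E|H) × P(H) / P(E)
       = 0.7500 × 0.3857 / 0.4889
       = 0.28927500 / 0.4889
       = 0.5917

The evidence strengthens our belief in H.
Prior: 0.3857 → Posterior: 0.5917


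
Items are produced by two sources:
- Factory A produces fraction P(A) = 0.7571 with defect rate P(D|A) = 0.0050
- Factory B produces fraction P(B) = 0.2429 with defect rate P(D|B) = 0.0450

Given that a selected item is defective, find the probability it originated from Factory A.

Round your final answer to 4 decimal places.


Let A = from Factory A, D = defective

Given:
- P(A) = 0.7571, P(B) = 0.2429
- P(D|A) = 0.0050, P(D|B) = 0.0450

Step 1: Find P(D)
P(D) = P(D|A)P(A) + P(D|B)P(B)
     = 0.0050 × 0.7571 + 0.0450 × 0.2429
     = 0.00378550 + 0.01093050
     = 0.01471600

Step 2: Apply Bayes' theorem
P(A|D) = P(D|A)P(A) / P(D)
       = 0.00378550 / 0.01471600
       = 0.2572


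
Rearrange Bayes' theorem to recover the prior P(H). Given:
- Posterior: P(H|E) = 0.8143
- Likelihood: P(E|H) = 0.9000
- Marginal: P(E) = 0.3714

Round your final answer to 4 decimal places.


From Bayes' theorem: P(H|E) = P(E|H) × P(H) / P(E)

Rearranging for P(H):
P(H) = P(H|E) × P(E) / P(E|H)
     = 0.8143 × 0.3714 / 0.9000
     = 0.30243102 / 0.9000
     = 0.3360


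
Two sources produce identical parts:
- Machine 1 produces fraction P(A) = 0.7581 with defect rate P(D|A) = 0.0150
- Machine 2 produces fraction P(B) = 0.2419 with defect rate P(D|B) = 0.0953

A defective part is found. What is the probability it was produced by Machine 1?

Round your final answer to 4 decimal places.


Let A = from Machine 1, D = defective

Given:
- P(A) = 0.7581, P(B) = 0.2419
- P(D|A) = 0.0150, P(D|B) = 0.0953

Step 1: Find P(D)
P(D) = P(D|A)P(A) + P(D|B)P(B)
     = 0.0150 × 0.7581 + 0.0953 × 0.2419
     = 0.01137150 + 0.02305307
     = 0.03442457

Step 2: Apply Bayes' theorem
P(A|D) = P(D|A)P(A) / P(D)
       = 0.01137150 / 0.03442457
       = 0.3303


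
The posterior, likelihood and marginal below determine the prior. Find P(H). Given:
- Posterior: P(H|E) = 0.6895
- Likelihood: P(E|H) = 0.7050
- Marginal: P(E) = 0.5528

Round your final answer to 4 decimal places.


From Bayes' theorem: P(H|E) = P(E|H) × P(H) / P(E)

Rearranging for P(H):
P(H) = P(H|E) × P(E) / P(E|H)
     = 0.6895 × 0.5528 / 0.7050
     = 0.38115560 / 0.7050
     = 0.5406


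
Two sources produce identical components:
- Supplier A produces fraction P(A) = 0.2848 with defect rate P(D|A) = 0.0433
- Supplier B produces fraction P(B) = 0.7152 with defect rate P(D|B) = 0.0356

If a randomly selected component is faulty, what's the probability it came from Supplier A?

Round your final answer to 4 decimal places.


Let A = from Supplier A, D = faulty

Given:
- P(A) = 0.2848, P(B) = 0.7152
- P(D|A) = 0.0433, P(D|B) = 0.0356

Step 1: Find P(D)
P(D) = P(D|A)P(A) + P(D|B)P(B)
     = 0.0433 × 0.2848 + 0.0356 × 0.7152
     = 0.01233184 + 0.02546112
     = 0.03779296

Step 2: Apply Bayes' theorem
P(A|D) = P(D|A)P(A) / P(D)
       = 0.01233184 / 0.03779296
       = 0.3263


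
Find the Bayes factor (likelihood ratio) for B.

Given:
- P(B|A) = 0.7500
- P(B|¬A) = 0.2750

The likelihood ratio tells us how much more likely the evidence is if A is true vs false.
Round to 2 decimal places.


Likelihood Ratio (LR) = P(B|A) / P(B|¬A)

LR = 0.7500 / 0.2750
   = 2.73

The evidence is 2.73 times more likely if A is true than if A is false.
Since LR > 1, the evidence supports A over ¬A.


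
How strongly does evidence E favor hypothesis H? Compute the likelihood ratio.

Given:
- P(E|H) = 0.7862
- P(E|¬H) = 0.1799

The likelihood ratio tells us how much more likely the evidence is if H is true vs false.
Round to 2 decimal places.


Likelihood Ratio (LR) = P(E|H) / P(E|¬H)

LR = 0.7862 / 0.1799
   = 4.37

The evidence is 4.37 times more likely if H is true than if H is false.
Because LR exceeds 1, E is evidence for H.


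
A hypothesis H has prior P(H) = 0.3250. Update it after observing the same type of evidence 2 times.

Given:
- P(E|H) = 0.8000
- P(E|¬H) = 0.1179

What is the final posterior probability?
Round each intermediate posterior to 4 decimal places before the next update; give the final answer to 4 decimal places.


Sequential Bayesian updating:

Initial prior: P(H) = 0.3250

Update 1:
  P(E) = 0.8000 × 0.3250 + 0.1179 × 0.6750 = 0.26000000 + 0.07958250 = 0.33958250
  P(H|E) = 0.26000000 / 0.33958250 = 0.7656

Update 2:
  P(E) = 0.8000 × 0.7656 + 0.1179 × 0.2344 = 0.61248000 + 0.02763576 = 0.64011576
  P(H|E) = 0.61248000 / 0.64011576 = 0.9568

Final posterior: 0.9568


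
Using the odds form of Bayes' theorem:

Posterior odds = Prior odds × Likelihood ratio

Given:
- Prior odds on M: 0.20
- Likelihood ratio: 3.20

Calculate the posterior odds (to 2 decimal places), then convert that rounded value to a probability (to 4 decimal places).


Step 1: Calculate posterior odds
Posterior odds = Prior odds × LR
               = 0.20 × 3.20
               = 0.64

Step 2: Convert to probability
P(M|E) = Posterior odds / (1 + Posterior odds)
       = 0.64 / (1 + 0.64)
       = 0.64 / 1.64
       = 0.3902

The evidence increased P(M) from 0.1667 to 0.3902.


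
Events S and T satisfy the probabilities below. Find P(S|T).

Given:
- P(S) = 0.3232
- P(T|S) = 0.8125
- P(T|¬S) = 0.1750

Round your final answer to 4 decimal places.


Bayes' theorem: P(S|T) = P(T|S) × P(S) / P(T)

Step 1: Calculate P(T) using law of total probability
P(T) = P(T|S)P(S) + P(T|¬S)P(¬S)
     = 0.8125 × 0.3232 + 0.1750 × 0.6768
     = 0.26260000 + 0.11844000
     = 0.38104000

Step 2: Apply Bayes' theorem
P(S|T) = P(T|S) × P(S) / P(T)
       = 0.26260000 / 0.38104000
       = 0.6892


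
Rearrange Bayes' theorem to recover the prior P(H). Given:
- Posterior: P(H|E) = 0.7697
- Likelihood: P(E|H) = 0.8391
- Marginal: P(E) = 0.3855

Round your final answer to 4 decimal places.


From Bayes' theorem: P(H|E) = P(E|H) × P(H) / P(E)

Rearranging for P(H):
P(H) = P(H|E) × P(E) / P(E|H)
     = 0.7697 × 0.3855 / 0.8391
     = 0.29671935 / 0.8391
     = 0.3536


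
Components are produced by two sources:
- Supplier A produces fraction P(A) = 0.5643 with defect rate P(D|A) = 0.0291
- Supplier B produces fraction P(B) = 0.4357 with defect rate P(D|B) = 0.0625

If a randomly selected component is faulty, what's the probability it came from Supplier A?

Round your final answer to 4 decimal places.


Let A = from Supplier A, D = faulty

Given:
- P(A) = 0.5643, P(B) = 0.4357
- P(D|A) = 0.0291, P(D|B) = 0.0625

Step 1: Find P(D)
P(D) = P(D|A)P(A) + P(D|B)P(B)
     = 0.0291 × 0.5643 + 0.0625 × 0.4357
     = 0.01642113 + 0.02723125
     = 0.04365238

Step 2: Apply Bayes' theorem
P(A|D) = P(D|A)P(A) / P(D)
       = 0.01642113 / 0.04365238
       = 0.3762


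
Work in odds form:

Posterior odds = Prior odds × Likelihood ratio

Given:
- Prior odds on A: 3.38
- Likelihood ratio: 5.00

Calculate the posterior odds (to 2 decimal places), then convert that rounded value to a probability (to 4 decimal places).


Step 1: Calculate posterior odds
Posterior odds = Prior odds × LR
               = 3.38 × 5.00
               = 16.90

Step 2: Convert to probability
P(A|E) = Posterior odds / (1 + Posterior odds)
       = 16.90 / (1 + 16.90)
       = 16.90 / 17.90
       = 0.9441

The evidence increased P(A) from 0.7717 to 0.9441.


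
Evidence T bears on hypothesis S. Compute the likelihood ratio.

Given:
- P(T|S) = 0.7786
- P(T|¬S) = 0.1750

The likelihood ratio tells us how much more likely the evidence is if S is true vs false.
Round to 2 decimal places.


Likelihood Ratio (LR) = P(T|S) / P(T|¬S)

LR = 0.7786 / 0.1750
   = 4.45

The evidence is 4.45 times more likely if S is true than if S is false.
LR > 1, so observing T raises the odds in favor of S.


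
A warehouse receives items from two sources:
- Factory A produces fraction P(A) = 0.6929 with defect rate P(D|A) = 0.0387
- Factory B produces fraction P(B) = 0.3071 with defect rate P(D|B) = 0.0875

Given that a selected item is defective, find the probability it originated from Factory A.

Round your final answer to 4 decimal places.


Let A = from Factory A, D = defective

Given:
- P(A) = 0.6929, P(B) = 0.3071
- P(D|A) = 0.0387, P(D|B) = 0.0875

Step 1: Find P(D)
P(D) = P(D|A)P(A) + P(D|B)P(B)
     = 0.0387 × 0.6929 + 0.0875 × 0.3071
     = 0.02681523 + 0.02687125
     = 0.05368648

Step 2: Apply Bayes' theorem
P(A|D) = P(D|A)P(A) / P(D)
       = 0.02681523 / 0.05368648
       = 0.4995


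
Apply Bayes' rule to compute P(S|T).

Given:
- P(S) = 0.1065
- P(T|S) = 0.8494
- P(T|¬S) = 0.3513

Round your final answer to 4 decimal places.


Bayes' theorem: P(S|T) = P(T|S) × P(S) / P(T)

Step 1: Calculate P(T) using law of total probability
P(T) = P(T|S)P(S) + P(T|¬S)P(¬S)
     = 0.8494 × 0.1065 + 0.3513 × 0.8935
     = 0.09046110 + 0.31388655
     = 0.40434765

Step 2: Apply Bayes' theorem
P(S|T) = P(T|S) × P(S) / P(T)
       = 0.09046110 / 0.40434765
       = 0.2237


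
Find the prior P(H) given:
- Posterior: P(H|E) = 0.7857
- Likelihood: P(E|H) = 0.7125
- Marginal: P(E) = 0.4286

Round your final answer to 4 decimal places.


From Bayes' theorem: P(H|E) = P(E|H) × P(H) / P(E)

Rearranging for P(H):
P(H) = P(H|E) × P(E) / P(E|H)
     = 0.7857 × 0.4286 / 0.7125
     = 0.33675102 / 0.7125
     = 0.4726


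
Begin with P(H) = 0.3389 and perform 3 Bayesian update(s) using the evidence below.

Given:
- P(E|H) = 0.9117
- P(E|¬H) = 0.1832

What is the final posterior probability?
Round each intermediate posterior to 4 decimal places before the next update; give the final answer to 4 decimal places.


Sequential Bayesian updating:

Initial prior: P(H) = 0.3389

Update 1:
  P(E) = 0.9117 × 0.3389 + 0.1832 × 0.6611 = 0.30897513 + 0.12111352 = 0.43008865
  P(H|E) = 0.30897513 / 0.43008865 = 0.7184

Update 2:
  P(E) = 0.9117 × 0.7184 + 0.1832 × 0.2816 = 0.65496528 + 0.05158912 = 0.70655440
  P(H|E) = 0.65496528 / 0.70655440 = 0.9270

Update 3:
  P(E) = 0.9117 × 0.9270 + 0.1832 × 0.0730 = 0.84514590 + 0.01337360 = 0.85851950
  P(H|E) = 0.84514590 / 0.85851950 = 0.9844

Final posterior: 0.9844


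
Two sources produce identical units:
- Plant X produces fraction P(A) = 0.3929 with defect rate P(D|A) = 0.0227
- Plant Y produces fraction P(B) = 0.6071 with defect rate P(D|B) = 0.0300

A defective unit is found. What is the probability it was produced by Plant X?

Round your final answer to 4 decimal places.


Let A = from Plant X, D = defective

Given:
- P(A) = 0.3929, P(B) = 0.6071
- P(D|A) = 0.0227, P(D|B) = 0.0300

Step 1: Find P(D)
P(D) = P(D|A)P(A) + P(D|B)P(B)
     = 0.0227 × 0.3929 + 0.0300 × 0.6071
     = 0.00891883 + 0.01821300
     = 0.02713183

Step 2: Apply Bayes' theorem
P(A|D) = P(D|A)P(A) / P(D)
       = 0.00891883 / 0.02713183
       = 0.3287


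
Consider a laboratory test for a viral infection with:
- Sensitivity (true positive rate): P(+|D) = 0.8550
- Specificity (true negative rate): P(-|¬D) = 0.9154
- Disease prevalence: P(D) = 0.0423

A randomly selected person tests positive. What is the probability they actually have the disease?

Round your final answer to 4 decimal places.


Let D = has disease, + = positive test

Given:
- P(D) = 0.0423 (prevalence)
- P(+|D) = 0.8550 (sensitivity)
- P(-|¬D) = 0.9154 (specificity)
- P(+|¬D) = 0.0846 (false positive rate = 1 - specificity)

Step 1: Find P(+)
P(+) = P(+|D)P(D) + P(+|¬D)P(¬D)
     = 0.8550 × 0.0423 + 0.0846 × 0.9577
     = 0.03616650 + 0.08102142
     = 0.11718792

Step 2: Apply Bayes' theorem for P(D|+)
P(D|+) = P(+|D)P(D) / P(+)
       = 0.03616650 / 0.11718792
       = 0.3086


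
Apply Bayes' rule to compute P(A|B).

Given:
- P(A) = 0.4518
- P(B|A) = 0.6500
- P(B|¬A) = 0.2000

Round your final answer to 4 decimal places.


Bayes' theorem: P(A|B) = P(B|A) × P(A) / P(B)

Step 1: Calculate P(B) using law of total probability
P(B) = P(B|A)P(A) + P(B|¬A)P(¬A)
     = 0.6500 × 0.4518 + 0.2000 × 0.5482
     = 0.29367000 + 0.10964000
     = 0.40331000

Step 2: Apply Bayes' theorem
P(A|B) = P(B|A) × P(A) / P(B)
       = 0.29367000 / 0.40331000
       = 0.7281


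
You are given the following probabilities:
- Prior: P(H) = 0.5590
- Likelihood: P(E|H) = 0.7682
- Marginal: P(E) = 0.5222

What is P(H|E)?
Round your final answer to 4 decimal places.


Using Bayes' theorem:

P(H|E) = P(E|H) × P(H) / P(E)
       = 0.7682 × 0.5590 / 0.5222
       = 0.42942380 / 0.5222
       = 0.8223

The evidence strengthens our belief in H.
Prior: 0.5590 → Posterior: 0.8223


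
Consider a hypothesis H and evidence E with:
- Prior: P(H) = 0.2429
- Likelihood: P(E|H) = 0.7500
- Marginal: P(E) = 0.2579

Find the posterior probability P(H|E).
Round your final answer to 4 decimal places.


Using Bayes' theorem:

P(H|E) = P(E|H) × P(H) / P(E)
       = 0.7500 × 0.2429 / 0.2579
       = 0.18217500 / 0.2579
       = 0.7064

The evidence strengthens our belief in H.
Prior: 0.2429 → Posterior: 0.7064


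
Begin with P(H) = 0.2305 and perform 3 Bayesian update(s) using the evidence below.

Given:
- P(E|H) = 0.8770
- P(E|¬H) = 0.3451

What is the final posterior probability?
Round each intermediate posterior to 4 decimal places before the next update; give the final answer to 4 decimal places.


Sequential Bayesian updating:

Initial prior: P(H) = 0.2305

Update 1:
  P(E) = 0.8770 × 0.2305 + 0.3451 × 0.7695 = 0.20214850 + 0.26555445 = 0.46770295
  P(H|E) = 0.20214850 / 0.46770295 = 0.4322

Update 2:
  P(E) = 0.8770 × 0.4322 + 0.3451 × 0.5678 = 0.37903940 + 0.19594778 = 0.57498718
  P(H|E) = 0.37903940 / 0.57498718 = 0.6592

Update 3:
  P(E) = 0.8770 × 0.6592 + 0.3451 × 0.3408 = 0.57811840 + 0.11761008 = 0.69572848
  P(H|E) = 0.57811840 / 0.69572848 = 0.8310

Final posterior: 0.8310


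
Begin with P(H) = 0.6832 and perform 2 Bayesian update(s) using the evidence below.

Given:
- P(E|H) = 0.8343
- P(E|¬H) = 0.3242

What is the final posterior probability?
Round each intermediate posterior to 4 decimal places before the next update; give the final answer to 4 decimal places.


Sequential Bayesian updating:

Initial prior: P(H) = 0.6832

Update 1:
  P(E) = 0.8343 × 0.6832 + 0.3242 × 0.3168 = 0.56999376 + 0.10270656 = 0.67270032
  P(H|E) = 0.56999376 / 0.67270032 = 0.8473

Update 2:
  P(E) = 0.8343 × 0.8473 + 0.3242 × 0.1527 = 0.70690239 + 0.04950534 = 0.75640773
  P(H|E) = 0.70690239 / 0.75640773 = 0.9346

Final posterior: 0.9346


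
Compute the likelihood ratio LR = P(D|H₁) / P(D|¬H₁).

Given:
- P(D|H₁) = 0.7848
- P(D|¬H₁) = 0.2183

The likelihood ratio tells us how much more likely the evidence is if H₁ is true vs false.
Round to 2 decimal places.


Likelihood Ratio (LR) = P(D|H₁) / P(D|¬H₁)

LR = 0.7848 / 0.2183
   = 3.60

The evidence is 3.60 times more likely if H₁ is true than if H₁ is false.
Because LR exceeds 1, D is evidence for H₁.


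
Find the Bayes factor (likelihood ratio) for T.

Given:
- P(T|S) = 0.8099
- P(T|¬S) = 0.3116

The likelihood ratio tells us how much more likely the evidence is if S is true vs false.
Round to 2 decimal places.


Likelihood Ratio (LR) = P(T|S) / P(T|¬S)

LR = 0.8099 / 0.3116
   = 2.60

The evidence is 2.60 times more likely if S is true than if S is false.
Since LR > 1, the evidence supports S over ¬S.


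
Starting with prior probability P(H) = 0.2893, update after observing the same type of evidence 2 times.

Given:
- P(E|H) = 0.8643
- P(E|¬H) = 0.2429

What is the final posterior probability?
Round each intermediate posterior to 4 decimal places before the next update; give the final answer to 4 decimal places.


Sequential Bayesian updating:

Initial prior: P(H) = 0.2893

Update 1:
  P(E) = 0.8643 × 0.2893 + 0.2429 × 0.7107 = 0.25004199 + 0.17262903 = 0.42267102
  P(H|E) = 0.25004199 / 0.42267102 = 0.5916

Update 2:
  P(E) = 0.8643 × 0.5916 + 0.2429 × 0.4084 = 0.51131988 + 0.09920036 = 0.61052024
  P(H|E) = 0.51131988 / 0.61052024 = 0.8375

Final posterior: 0.8375


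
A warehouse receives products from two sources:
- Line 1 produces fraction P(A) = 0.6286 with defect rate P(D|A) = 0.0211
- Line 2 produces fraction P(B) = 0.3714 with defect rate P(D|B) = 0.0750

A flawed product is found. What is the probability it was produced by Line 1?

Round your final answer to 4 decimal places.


Let A = from Line 1, D = flawed

Given:
- P(A) = 0.6286, P(B) = 0.3714
- P(D|A) = 0.0211, P(D|B) = 0.0750

Step 1: Find P(D)
P(D) = P(D|A)P(A) + P(D|B)P(B)
     = 0.0211 × 0.6286 + 0.0750 × 0.3714
     = 0.01326346 + 0.02785500
     = 0.04111846

Step 2: Apply Bayes' theorem
P(A|D) = P(D|A)P(A) / P(D)
       = 0.01326346 / 0.04111846
       = 0.3226


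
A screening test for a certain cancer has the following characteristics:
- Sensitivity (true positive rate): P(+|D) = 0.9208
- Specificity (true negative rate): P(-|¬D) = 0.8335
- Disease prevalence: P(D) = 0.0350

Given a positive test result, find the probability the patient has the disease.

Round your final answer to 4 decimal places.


Let D = has disease, + = positive test

Given:
- P(D) = 0.0350 (prevalence)
- P(+|D) = 0.9208 (sensitivity)
- P(-|¬D) = 0.8335 (specificity)
- P(+|¬D) = 0.1665 (false positive rate = 1 - specificity)

Step 1: Find P(+)
P(+) = P(+|D)P(D) + P(+|¬D)P(¬D)
     = 0.9208 × 0.0350 + 0.1665 × 0.9650
     = 0.03222800 + 0.16067250
     = 0.19290050

Step 2: Apply Bayes' theorem for P(D|+)
P(D|+) = P(+|D)P(D) / P(+)
       = 0.03222800 / 0.19290050
       = 0.1671


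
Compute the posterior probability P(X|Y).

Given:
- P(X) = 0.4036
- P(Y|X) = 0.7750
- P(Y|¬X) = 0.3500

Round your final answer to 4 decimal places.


Bayes' theorem: P(X|Y) = P(Y|X) × P(X) / P(Y)

Step 1: Calculate P(Y) using law of total probability
P(Y) = P(Y|X)P(X) + P(Y|¬X)P(¬X)
     = 0.7750 × 0.4036 + 0.3500 × 0.5964
     = 0.31279000 + 0.20874000
     = 0.52153000

Step 2: Apply Bayes' theorem
P(X|Y) = P(Y|X) × P(X) / P(Y)
       = 0.31279000 / 0.52153000
       = 0.5998


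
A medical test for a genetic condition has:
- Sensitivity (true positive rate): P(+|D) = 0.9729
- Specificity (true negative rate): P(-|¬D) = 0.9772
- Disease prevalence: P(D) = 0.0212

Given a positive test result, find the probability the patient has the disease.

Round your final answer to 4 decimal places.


Let D = has disease, + = positive test

Given:
- P(D) = 0.0212 (prevalence)
- P(+|D) = 0.9729 (sensitivity)
- P(-|¬D) = 0.9772 (specificity)
- P(+|¬D) = 0.0228 (false positive rate = 1 - specificity)

Step 1: Find P(+)
P(+) = P(+|D)P(D) + P(+|¬D)P(¬D)
     = 0.9729 × 0.0212 + 0.0228 × 0.9788
     = 0.02062548 + 0.02231664
     = 0.04294212

Step 2: Apply Bayes' theorem for P(D|+)
P(D|+) = P(+|D)P(D) / P(+)
       = 0.02062548 / 0.04294212
       = 0.4803


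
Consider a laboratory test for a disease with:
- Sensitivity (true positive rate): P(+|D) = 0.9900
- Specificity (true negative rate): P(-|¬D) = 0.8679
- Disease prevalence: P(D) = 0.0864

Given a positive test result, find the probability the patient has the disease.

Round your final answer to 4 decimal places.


Let D = has disease, + = positive test

Given:
- P(D) = 0.0864 (prevalence)
- P(+|D) = 0.9900 (sensitivity)
- P(-|¬D) = 0.8679 (specificity)
- P(+|¬D) = 0.1321 (false positive rate = 1 - specificity)

Step 1: Find P(+)
P(+) = P(+|D)P(D) + P(+|¬D)P(¬D)
     = 0.9900 × 0.0864 + 0.1321 × 0.9136
     = 0.08553600 + 0.12068656
     = 0.20622256

Step 2: Apply Bayes' theorem for P(D|+)
P(D|+) = P(+|D)P(D) / P(+)
       = 0.08553600 / 0.20622256
       = 0.4148


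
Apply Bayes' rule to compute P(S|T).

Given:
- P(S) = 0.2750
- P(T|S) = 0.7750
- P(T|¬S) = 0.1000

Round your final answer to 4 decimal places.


Bayes' theorem: P(S|T) = P(T|S) × P(S) / P(T)

Step 1: Calculate P(T) using law of total probability
P(T) = P(T|S)P(S) + P(T|¬S)P(¬S)
     = 0.7750 × 0.2750 + 0.1000 × 0.7250
     = 0.21312500 + 0.07250000
     = 0.28562500

Step 2: Apply Bayes' theorem
P(S|T) = P(T|S) × P(S) / P(T)
       = 0.21312500 / 0.28562500
       = 0.7462


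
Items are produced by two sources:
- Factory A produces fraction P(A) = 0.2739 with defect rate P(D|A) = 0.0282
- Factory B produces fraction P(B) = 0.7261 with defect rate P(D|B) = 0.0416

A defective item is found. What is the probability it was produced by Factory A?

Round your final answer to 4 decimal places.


Let A = from Factory A, D = defective

Given:
- P(A) = 0.2739, P(B) = 0.7261
- P(D|A) = 0.0282, P(D|B) = 0.0416

Step 1: Find P(D)
P(D) = P(D|A)P(A) + P(D|B)P(B)
     = 0.0282 × 0.2739 + 0.0416 × 0.7261
     = 0.00772398 + 0.03020576
     = 0.03792974

Step 2: Apply Bayes' theorem
P(A|D) = P(D|A)P(A) / P(D)
       = 0.00772398 / 0.03792974
       = 0.2036


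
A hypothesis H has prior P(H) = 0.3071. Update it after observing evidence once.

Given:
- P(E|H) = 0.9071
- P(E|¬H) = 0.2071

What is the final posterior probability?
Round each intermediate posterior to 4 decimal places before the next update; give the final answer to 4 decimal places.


Sequential Bayesian updating:

Initial prior: P(H) = 0.3071

Update 1:
  P(E) = 0.9071 × 0.3071 + 0.2071 × 0.6929 = 0.27857041 + 0.14349959 = 0.42207000
  P(H|E) = 0.27857041 / 0.42207000 = 0.6600

Final posterior: 0.6600


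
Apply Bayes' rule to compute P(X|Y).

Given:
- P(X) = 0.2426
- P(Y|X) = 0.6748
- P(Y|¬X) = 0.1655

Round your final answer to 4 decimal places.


Bayes' theorem: P(X|Y) = P(Y|X) × P(X) / P(Y)

Step 1: Calculate P(Y) using law of total probability
P(Y) = P(Y|X)P(X) + P(Y|¬X)P(¬X)
     = 0.6748 × 0.2426 + 0.1655 × 0.7574
     = 0.16370648 + 0.12534970
     = 0.28905618

Step 2: Apply Bayes' theorem
P(X|Y) = P(Y|X) × P(X) / P(Y)
       = 0.16370648 / 0.28905618
       = 0.5663


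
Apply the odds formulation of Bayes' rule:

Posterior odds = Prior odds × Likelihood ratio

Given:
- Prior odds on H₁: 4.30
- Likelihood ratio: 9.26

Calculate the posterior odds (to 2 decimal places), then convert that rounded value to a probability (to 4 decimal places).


Step 1: Calculate posterior odds
Posterior odds = Prior odds × LR
               = 4.30 × 9.26
               = 39.82

Step 2: Convert to probability
P(H₁|E) = Posterior odds / (1 + Posterior odds)
       = 39.82 / (1 + 39.82)
       = 39.82 / 40.82
       = 0.9755

The evidence increased P(H₁) from 0.8113 to 0.9755.


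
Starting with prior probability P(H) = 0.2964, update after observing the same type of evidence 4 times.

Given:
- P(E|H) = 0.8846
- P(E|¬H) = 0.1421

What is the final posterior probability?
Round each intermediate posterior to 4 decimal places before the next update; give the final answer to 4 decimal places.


Sequential Bayesian updating:

Initial prior: P(H) = 0.2964

Update 1:
  P(E) = 0.8846 × 0.2964 + 0.1421 × 0.7036 = 0.26219544 + 0.09998156 = 0.36217700
  P(H|E) = 0.26219544 / 0.36217700 = 0.7239

Update 2:
  P(E) = 0.8846 × 0.7239 + 0.1421 × 0.2761 = 0.64036194 + 0.03923381 = 0.67959575
  P(H|E) = 0.64036194 / 0.67959575 = 0.9423

Update 3:
  P(E) = 0.8846 × 0.9423 + 0.1421 × 0.0577 = 0.83355858 + 0.00819917 = 0.84175775
  P(H|E) = 0.83355858 / 0.84175775 = 0.9903

Update 4:
  P(E) = 0.8846 × 0.9903 + 0.1421 × 0.0097 = 0.87601938 + 0.00137837 = 0.87739775
  P(H|E) = 0.87601938 / 0.87739775 = 0.9984

Final posterior: 0.9984
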